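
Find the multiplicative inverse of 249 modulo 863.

863 = 3·249 + 116
249 = 2·116 + 17
116 = 6·17 + 14
17 = 1·14 + 3
14 = 4·3 + 2
3 = 1·2 + 1
2 = 2·1 + 0
gcd(249, 863) = 1, so the inverse exists.
Back-substitute for 1:
1 = 1·3 − 1·2
  = −1·14 + 5·3
  = 5·17 − 6·14
  = −6·116 + 41·17
  = 41·249 − 88·116
  = −88·863 + 305·249
So 249⁻¹ ≡ 305 (mod 863).

305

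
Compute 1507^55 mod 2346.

1507^1 ≡ 1507 (mod 2346)
1507^2 ≡ 1507^2 = 2271049 ≡ 121 (mod 2346)
1507^4 ≡ 121^2 = 14641 ≡ 565 (mod 2346)
1507^8 ≡ 565^2 = 319225 ≡ 169 (mod 2346)
1507^16 ≡ 169^2 = 28561 ≡ 409 (mod 2346)
1507^32 ≡ 409^2 = 167281 ≡ 715 (mod 2346)
1507^55 = 1507^32 · 1507^16 · 1507^4 · 1507^2 · 1507^1 ≡ 715 · 409 · 565 · 121 · 1507 (mod 2346).
Accumulate the product:
715 · 409 = 292435 ≡ 1531
1531 · 565 = 865015 ≡ 1687
1687 · 121 = 204127 ≡ 25
25 · 1507 = 37675 ≡ 139

139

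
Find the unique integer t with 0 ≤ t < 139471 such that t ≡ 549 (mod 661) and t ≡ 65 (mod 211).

28972

661⁻¹ mod 211: 661*98 ≡ 1 (mod 211), so 661⁻¹ ≡ 98.
t = 549 + 661*((65 − 549)*98 mod 211) = 549 + 661*43 = 28972.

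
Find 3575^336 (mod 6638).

336 in binary is 101010000, i.e. 336 = 256 + 64 + 16.
3575^1 ≡ 3575 (mod 6638)
3575^2 ≡ 3575^2 = 12780625 ≡ 2475 (mod 6638)
3575^4 ≡ 2475^2 = 6125625 ≡ 5389 (mod 6638)
3575^8 ≡ 5389^2 = 29041321 ≡ 71 (mod 6638)
3575^16 ≡ 71^2 = 5041 (mod 6638)
3575^32 ≡ 5041^2 = 25411681 ≡ 1417 (mod 6638)
3575^64 ≡ 1417^2 = 2007889 ≡ 3213 (mod 6638)
3575^128 ≡ 3213^2 = 10323369 ≡ 1279 (mod 6638)
3575^256 ≡ 1279^2 = 1635841 ≡ 2893 (mod 6638)
3575^336 = 3575^256 * 3575^64 * 3575^16 ≡ 2893 * 3213 * 5041 (mod 6638).
Accumulate the product:
2893 * 3213 = 9295209 ≡ 2009
2009 * 5041 = 10127369 ≡ 4419

4419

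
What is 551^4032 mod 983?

4032 in binary is 111111000000, i.e. 4032 = 2048 + 1024 + 512 + 256 + 128 + 64.
551^1 ≡ 551 (mod 983)
551^2 ≡ 551^2 = 303601 ≡ 837 (mod 983)
551^4 ≡ 837^2 = 700569 ≡ 673 (mod 983)
551^8 ≡ 673^2 = 452929 ≡ 749 (mod 983)
551^16 ≡ 749^2 = 561001 ≡ 691 (mod 983)
551^32 ≡ 691^2 = 477481 ≡ 726 (mod 983)
551^64 ≡ 726^2 = 527076 ≡ 188 (mod 983)
551^128 ≡ 188^2 = 35344 ≡ 939 (mod 983)
551^256 ≡ 939^2 = 881721 ≡ 953 (mod 983)
551^512 ≡ 953^2 = 908209 ≡ 900 (mod 983)
551^1024 ≡ 900^2 = 810000 ≡ 8 (mod 983)
551^2048 ≡ 8^2 = 64 (mod 983)
551^4032 = 551^2048 × 551^1024 × 551^512 × 551^256 × 551^128 × 551^64 ≡ 64 × 8 × 900 × 953 × 939 × 188 (mod 983).
Accumulate the product:
64 × 8 = 512
512 × 900 = 460800 ≡ 756
756 × 953 = 720468 ≡ 912
912 × 939 = 856368 ≡ 175
175 × 188 = 32900 ≡ 461

461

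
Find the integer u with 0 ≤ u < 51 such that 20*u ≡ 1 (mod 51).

23

51 = 2·20 + 11
20 = 1·11 + 9
11 = 1·9 + 2
9 = 4·2 + 1
2 = 2·1 + 0
gcd(20, 51) = 1, so the inverse exists.
Back-substitute for 1:
1 = 1·9 − 4·2
  = −4·11 + 5·9
  = 5·20 − 9·11
  = −9·51 + 23·20
So 20⁻¹ ≡ 23 (mod 51).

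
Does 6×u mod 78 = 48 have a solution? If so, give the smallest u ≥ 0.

8

gcd(6, 78) = 6, and 6 | 48, so solutions exist.
Divide through by 6: 1×u = 8 (mod 13).
1⁻¹ ≡ 1 (mod 13).
u ≡ 1×8 ≡ 8 (mod 13).
The smallest non-negative solution is u = 8.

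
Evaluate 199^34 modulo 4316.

61

Compute successive squares:
199^1 ≡ 199 (mod 4316)
199^2 ≡ 199^2 = 39601 ≡ 757 (mod 4316)
199^4 ≡ 757^2 = 573049 ≡ 3337 (mod 4316)
199^8 ≡ 3337^2 = 11135569 ≡ 289 (mod 4316)
199^16 ≡ 289^2 = 83521 ≡ 1517 (mod 4316)
199^32 ≡ 1517^2 = 2301289 ≡ 861 (mod 4316)
199^34 = 199^32 × 199^2 ≡ 861 × 757 (mod 4316).
861 × 757 = 651777 ≡ 61 (mod 4316).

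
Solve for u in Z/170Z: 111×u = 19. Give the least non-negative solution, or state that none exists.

gcd(111, 170) = 1, so a unique solution mod 170 exists.
111⁻¹ ≡ 121 (mod 170).
u ≡ 121×19 ≡ 89 (mod 170).

89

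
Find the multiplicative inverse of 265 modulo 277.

Apply the Euclidean algorithm and back-substitute:
277 = 1×265 + 12
265 = 22×12 + 1
12 = 12×1 + 0
gcd(265, 277) = 1, so the inverse exists.
Back-substitute for 1:
1 = 1×265 − 22×12
  = −22×277 + 23×265
So 265⁻¹ ≡ 23 (mod 277).

23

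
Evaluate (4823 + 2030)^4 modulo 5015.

4823 + 2030 = 6853 ≡ 1838 (mod 5015)
(1838)^4 ≡ 1546 (mod 5015)

1546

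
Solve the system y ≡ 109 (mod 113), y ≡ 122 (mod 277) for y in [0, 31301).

113⁻¹ mod 277: 113*76 ≡ 1 (mod 277), so 113⁻¹ ≡ 76.
y = 109 + 113*((122 − 109)*76 mod 277) = 109 + 113*157 = 17850.

17850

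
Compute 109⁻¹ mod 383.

253

383 = 3*109 + 56
109 = 1*56 + 53
56 = 1*53 + 3
53 = 17*3 + 2
3 = 1*2 + 1
2 = 2*1 + 0
gcd(109, 383) = 1, so the inverse exists.
Back-substitute for 1:
1 = 1*3 − 1*2
  = −1*53 + 18*3
  = 18*56 − 19*53
  = −19*109 + 37*56
  = 37*383 − 130*109
So 109⁻¹ ≡ −130 ≡ 253 (mod 383).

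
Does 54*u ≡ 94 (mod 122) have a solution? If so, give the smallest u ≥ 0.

gcd(54, 122) = 2, and 2 | 94, so solutions exist.
Divide through by 2: 27*u mod 61 = 47.
27⁻¹ ≡ 52 (mod 61).
u ≡ 52*47 ≡ 4 (mod 61).
The smallest non-negative solution is u = 4.

4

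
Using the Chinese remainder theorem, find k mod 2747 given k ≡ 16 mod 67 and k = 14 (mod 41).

1490

67⁻¹ mod 41: 67×30 ≡ 1 (mod 41), so 67⁻¹ ≡ 30.
k = 16 + 67×((14 − 16)×30 mod 41) = 16 + 67×22 = 1490.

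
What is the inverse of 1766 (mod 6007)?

6007 = 3×1766 + 709
1766 = 2×709 + 348
709 = 2×348 + 13
348 = 26×13 + 10
13 = 1×10 + 3
10 = 3×3 + 1
3 = 3×1 + 0
gcd(1766, 6007) = 1, so the inverse exists.
Bézout: 1 = −543×6007 + 1847×1766.
So 1766⁻¹ ≡ 1847 (mod 6007).

1847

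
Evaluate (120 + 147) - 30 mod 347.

120 + 147 = 267
267 - 30 = 237

237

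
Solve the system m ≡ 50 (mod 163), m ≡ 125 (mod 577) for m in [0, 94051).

702

163⁻¹ mod 577: 163·177 ≡ 1 (mod 577), so 163⁻¹ ≡ 177.
m = 50 + 163·((125 − 50)·177 mod 577) = 50 + 163·4 = 702.
Check: 702 mod 163 = 50, 702 mod 577 = 125. ✓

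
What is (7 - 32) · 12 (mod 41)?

7 - 32 = -25 ≡ 16 (mod 41)
16 · 12 = 192 ≡ 28 (mod 41)

28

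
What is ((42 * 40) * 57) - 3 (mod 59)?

0

42 * 40 = 1680 ≡ 28 (mod 59)
28 * 57 = 1596 ≡ 3 (mod 59)
3 - 3 = 0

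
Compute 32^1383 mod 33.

1383 in binary is 10101100111, i.e. 1383 = 1024 + 256 + 64 + 32 + 4 + 2 + 1.
32^1 ≡ 32 (mod 33)
32^2 ≡ 32^2 = 1024 ≡ 1 (mod 33)
32^4 ≡ 1^2 = 1 (mod 33)
32^8 ≡ 1^2 = 1 (mod 33)
32^16 ≡ 1^2 = 1 (mod 33)
32^32 ≡ 1^2 = 1 (mod 33)
32^64 ≡ 1^2 = 1 (mod 33)
32^128 ≡ 1^2 = 1 (mod 33)
32^256 ≡ 1^2 = 1 (mod 33)
32^512 ≡ 1^2 = 1 (mod 33)
32^1024 ≡ 1^2 = 1 (mod 33)
32^1383 = 32^1024 × 32^256 × 32^64 × 32^32 × 32^4 × 32^2 × 32^1 ≡ 1 × 1 × 1 × 1 × 1 × 1 × 32 (mod 33).
Accumulate the product:
1 × 1 = 1
1 × 1 = 1
1 × 1 = 1
1 × 1 = 1
1 × 1 = 1
1 × 32 = 32

32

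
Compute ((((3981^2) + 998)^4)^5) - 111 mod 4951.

(3981)^2 ≡ 210 (mod 4951)
210 + 998 = 1208
(1208)^4 ≡ 2180 (mod 4951)
(2180)^5 ≡ 4018 (mod 4951)
4018 - 111 = 3907

3907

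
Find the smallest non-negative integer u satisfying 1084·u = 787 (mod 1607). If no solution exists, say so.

gcd(1084, 1607) = 1, so a unique solution mod 1607 exists.
1084⁻¹ ≡ 719 (mod 1607).
u ≡ 719·787 ≡ 189 (mod 1607).

189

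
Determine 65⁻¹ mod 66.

65

By the extended Euclidean algorithm:
66 = 1·65 + 1
65 = 65·1 + 0
gcd(65, 66) = 1, so the inverse exists.
Bézout: 1 = 1·66 − 1·65.
So 65⁻¹ ≡ −1 ≡ 65 (mod 66).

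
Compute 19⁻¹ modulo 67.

67 = 3·19 + 10
19 = 1·10 + 9
10 = 1·9 + 1
9 = 9·1 + 0
gcd(19, 67) = 1, so the inverse exists.
Bézout: 1 = 2·67 − 7·19.
So 19⁻¹ ≡ −7 ≡ 60 (mod 67).

60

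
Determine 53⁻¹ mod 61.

38

61 = 1×53 + 8
53 = 6×8 + 5
8 = 1×5 + 3
5 = 1×3 + 2
3 = 1×2 + 1
2 = 2×1 + 0
gcd(53, 61) = 1, so the inverse exists.
Back-substitute for 1:
1 = 1×3 − 1×2
  = −1×5 + 2×3
  = 2×8 − 3×5
  = −3×53 + 20×8
  = 20×61 − 23×53
So 53⁻¹ ≡ −23 ≡ 38 (mod 61).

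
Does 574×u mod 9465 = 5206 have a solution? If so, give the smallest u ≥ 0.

gcd(574, 9465) = 1, so a unique solution mod 9465 exists.
574⁻¹ ≡ 5524 (mod 9465).
u ≡ 5524×5206 ≡ 3274 (mod 9465).

3274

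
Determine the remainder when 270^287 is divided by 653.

302

By square-and-multiply:
270^1 ≡ 270 (mod 653)
270^2 ≡ 270^2 = 72900 ≡ 417 (mod 653)
270^4 ≡ 417^2 = 173889 ≡ 191 (mod 653)
270^8 ≡ 191^2 = 36481 ≡ 566 (mod 653)
270^16 ≡ 566^2 = 320356 ≡ 386 (mod 653)
270^32 ≡ 386^2 = 148996 ≡ 112 (mod 653)
270^64 ≡ 112^2 = 12544 ≡ 137 (mod 653)
270^128 ≡ 137^2 = 18769 ≡ 485 (mod 653)
270^256 ≡ 485^2 = 235225 ≡ 145 (mod 653)
270^287 = 270^256 · 270^16 · 270^8 · 270^4 · 270^2 · 270^1 ≡ 145 · 386 · 566 · 191 · 417 · 270 (mod 653).
Accumulate the product:
145 · 386 = 55970 ≡ 465
465 · 566 = 263190 ≡ 31
31 · 191 = 5921 ≡ 44
44 · 417 = 18348 ≡ 64
64 · 270 = 17280 ≡ 302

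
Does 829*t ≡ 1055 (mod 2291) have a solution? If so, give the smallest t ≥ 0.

gcd(829, 2291) = 1, so a unique solution mod 2291 exists.
829⁻¹ ≡ 1578 (mod 2291).
t ≡ 1578*1055 ≡ 1524 (mod 2291).

1524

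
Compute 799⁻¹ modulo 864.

319

Apply the Euclidean algorithm and back-substitute:
864 = 1*799 + 65
799 = 12*65 + 19
65 = 3*19 + 8
19 = 2*8 + 3
8 = 2*3 + 2
3 = 1*2 + 1
2 = 2*1 + 0
gcd(799, 864) = 1, so the inverse exists.
Back-substitute for 1:
1 = 1*3 − 1*2
  = −1*8 + 3*3
  = 3*19 − 7*8
  = −7*65 + 24*19
  = 24*799 − 295*65
  = −295*864 + 319*799
So 799⁻¹ ≡ 319 (mod 864).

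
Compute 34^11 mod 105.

Compute successive squares:
11 in binary is 1011, i.e. 11 = 8 + 2 + 1.
34^1 ≡ 34 (mod 105)
34^2 ≡ 34^2 = 1156 ≡ 1 (mod 105)
34^4 ≡ 1^2 = 1 (mod 105)
34^8 ≡ 1^2 = 1 (mod 105)
34^11 = 34^8 * 34^2 * 34^1 ≡ 1 * 1 * 34 (mod 105).
Accumulate the product:
1 * 1 = 1
1 * 34 = 34

34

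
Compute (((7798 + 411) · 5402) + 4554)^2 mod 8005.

6199

7798 + 411 = 8209 ≡ 204 (mod 8005)
204 · 5402 = 1102008 ≡ 5323 (mod 8005)
5323 + 4554 = 9877 ≡ 1872 (mod 8005)
(1872)^2 ≡ 6199 (mod 8005)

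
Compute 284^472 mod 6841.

284^1 ≡ 284 (mod 6841)
284^2 ≡ 284^2 = 80656 ≡ 5405 (mod 6841)
284^4 ≡ 5405^2 = 29214025 ≡ 2955 (mod 6841)
284^8 ≡ 2955^2 = 8732025 ≡ 2909 (mod 6841)
284^16 ≡ 2909^2 = 8462281 ≡ 6805 (mod 6841)
284^32 ≡ 6805^2 = 46308025 ≡ 1296 (mod 6841)
284^64 ≡ 1296^2 = 1679616 ≡ 3571 (mod 6841)
284^128 ≡ 3571^2 = 12752041 ≡ 417 (mod 6841)
284^256 ≡ 417^2 = 173889 ≡ 2864 (mod 6841)
284^472 = 284^256 * 284^128 * 284^64 * 284^16 * 284^8 ≡ 2864 * 417 * 3571 * 6805 * 2909 (mod 6841).
Accumulate the product:
2864 * 417 = 1194288 ≡ 3954
3954 * 3571 = 14119734 ≡ 6751
6751 * 6805 = 45940555 ≡ 3240
3240 * 2909 = 9425160 ≡ 5103

5103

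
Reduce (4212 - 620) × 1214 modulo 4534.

3514

4212 - 620 = 3592
3592 × 1214 = 4360688 ≡ 3514 (mod 4534)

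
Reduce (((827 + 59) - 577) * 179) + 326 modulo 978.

827 + 59 = 886
886 - 577 = 309
309 * 179 = 55311 ≡ 543 (mod 978)
543 + 326 = 869

869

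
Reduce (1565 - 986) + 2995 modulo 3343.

231

1565 - 986 = 579
579 + 2995 = 3574 ≡ 231 (mod 3343)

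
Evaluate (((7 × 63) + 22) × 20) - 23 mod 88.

7 × 63 = 441 ≡ 1 (mod 88)
1 + 22 = 23
23 × 20 = 460 ≡ 20 (mod 88)
20 - 23 = -3 ≡ 85 (mod 88)

85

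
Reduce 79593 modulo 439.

79593 = 181·439 + 134, so 79593 ≡ 134 (mod 439).

134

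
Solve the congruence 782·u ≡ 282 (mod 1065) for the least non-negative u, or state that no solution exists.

gcd(782, 1065) = 1, so a unique solution mod 1065 exists.
782⁻¹ ≡ 143 (mod 1065).
u ≡ 143·282 ≡ 921 (mod 1065).

921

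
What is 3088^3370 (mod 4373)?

3370 in binary is 110100101010, i.e. 3370 = 2048 + 1024 + 256 + 32 + 8 + 2.
3088^1 ≡ 3088 (mod 4373)
3088^2 ≡ 3088^2 = 9535744 ≡ 2604 (mod 4373)
3088^4 ≡ 2604^2 = 6780816 ≡ 2666 (mod 4373)
3088^8 ≡ 2666^2 = 7107556 ≡ 1431 (mod 4373)
3088^16 ≡ 1431^2 = 2047761 ≡ 1197 (mod 4373)
3088^32 ≡ 1197^2 = 1432809 ≡ 2838 (mod 4373)
3088^64 ≡ 2838^2 = 8054244 ≡ 3551 (mod 4373)
3088^128 ≡ 3551^2 = 12609601 ≡ 2242 (mod 4373)
3088^256 ≡ 2242^2 = 5026564 ≡ 1987 (mod 4373)
3088^512 ≡ 1987^2 = 3948169 ≡ 3723 (mod 4373)
3088^1024 ≡ 3723^2 = 13860729 ≡ 2692 (mod 4373)
3088^2048 ≡ 2692^2 = 7246864 ≡ 803 (mod 4373)
3088^3370 = 3088^2048 × 3088^1024 × 3088^256 × 3088^32 × 3088^8 × 3088^2 ≡ 803 × 2692 × 1987 × 2838 × 1431 × 2604 (mod 4373).
Accumulate the product:
803 × 2692 = 2161676 ≡ 1414
1414 × 1987 = 2809618 ≡ 2152
2152 × 2838 = 6107376 ≡ 2668
2668 × 1431 = 3817908 ≡ 279
279 × 2604 = 726516 ≡ 598

598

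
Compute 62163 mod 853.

62163 = 72*853 + 747, so 62163 ≡ 747 (mod 853).

747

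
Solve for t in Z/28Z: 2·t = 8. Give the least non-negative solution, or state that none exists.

4

gcd(2, 28) = 2, and 2 | 8, so solutions exist.
Divide through by 2: 1·t ≡ 4 mod 14.
1⁻¹ ≡ 1 (mod 14).
t ≡ 1·4 ≡ 4 (mod 14).
The smallest non-negative solution is t = 4.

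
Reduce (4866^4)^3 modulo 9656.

7328

(4866)^4 ≡ 9096 (mod 9656)
(9096)^3 ≡ 7328 (mod 9656)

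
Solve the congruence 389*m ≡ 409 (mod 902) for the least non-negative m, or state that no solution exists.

gcd(389, 902) = 1, so a unique solution mod 902 exists.
389⁻¹ ≡ 531 (mod 902).
m ≡ 531*409 ≡ 699 (mod 902).

699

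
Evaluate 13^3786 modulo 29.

20

Compute successive squares:
3786 in binary is 111011001010, i.e. 3786 = 2048 + 1024 + 512 + 128 + 64 + 8 + 2.
13^1 ≡ 13 (mod 29)
13^2 ≡ 13^2 = 169 ≡ 24 (mod 29)
13^4 ≡ 24^2 = 576 ≡ 25 (mod 29)
13^8 ≡ 25^2 = 625 ≡ 16 (mod 29)
13^16 ≡ 16^2 = 256 ≡ 24 (mod 29)
13^32 ≡ 24^2 = 576 ≡ 25 (mod 29)
13^64 ≡ 25^2 = 625 ≡ 16 (mod 29)
13^128 ≡ 16^2 = 256 ≡ 24 (mod 29)
13^256 ≡ 24^2 = 576 ≡ 25 (mod 29)
13^512 ≡ 25^2 = 625 ≡ 16 (mod 29)
13^1024 ≡ 16^2 = 256 ≡ 24 (mod 29)
13^2048 ≡ 24^2 = 576 ≡ 25 (mod 29)
13^3786 = 13^2048 * 13^1024 * 13^512 * 13^128 * 13^64 * 13^8 * 13^2 ≡ 25 * 24 * 16 * 24 * 16 * 16 * 24 (mod 29).
Accumulate the product:
25 * 24 = 600 ≡ 20
20 * 16 = 320 ≡ 1
1 * 24 = 24
24 * 16 = 384 ≡ 7
7 * 16 = 112 ≡ 25
25 * 24 = 600 ≡ 20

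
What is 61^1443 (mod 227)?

Compute successive squares:
61^1 ≡ 61 (mod 227)
61^2 ≡ 61^2 = 3721 ≡ 89 (mod 227)
61^4 ≡ 89^2 = 7921 ≡ 203 (mod 227)
61^8 ≡ 203^2 = 41209 ≡ 122 (mod 227)
61^16 ≡ 122^2 = 14884 ≡ 129 (mod 227)
61^32 ≡ 129^2 = 16641 ≡ 70 (mod 227)
61^64 ≡ 70^2 = 4900 ≡ 133 (mod 227)
61^128 ≡ 133^2 = 17689 ≡ 210 (mod 227)
61^256 ≡ 210^2 = 44100 ≡ 62 (mod 227)
61^512 ≡ 62^2 = 3844 ≡ 212 (mod 227)
61^1024 ≡ 212^2 = 44944 ≡ 225 (mod 227)
61^1443 = 61^1024 × 61^256 × 61^128 × 61^32 × 61^2 × 61^1 ≡ 225 × 62 × 210 × 70 × 89 × 61 (mod 227).
Accumulate the product:
225 × 62 = 13950 ≡ 103
103 × 210 = 21630 ≡ 65
65 × 70 = 4550 ≡ 10
10 × 89 = 890 ≡ 209
209 × 61 = 12749 ≡ 37

37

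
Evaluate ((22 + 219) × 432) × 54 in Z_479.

22 + 219 = 241
241 × 432 = 104112 ≡ 169 (mod 479)
169 × 54 = 9126 ≡ 25 (mod 479)

25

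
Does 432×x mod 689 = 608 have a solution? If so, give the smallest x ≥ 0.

129

gcd(432, 689) = 1, so a unique solution mod 689 exists.
432⁻¹ ≡ 126 (mod 689).
x ≡ 126×608 ≡ 129 (mod 689).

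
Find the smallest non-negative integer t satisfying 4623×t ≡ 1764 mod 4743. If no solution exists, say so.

gcd(4623, 4743) = 3, and 3 | 1764, so solutions exist.
Divide through by 3: 1541×t ≡ 588 mod 1581.
1541⁻¹ ≡ 830 (mod 1581).
t ≡ 830×588 ≡ 1092 (mod 1581).
The smallest non-negative solution is t = 1092.

1092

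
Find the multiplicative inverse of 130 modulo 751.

52

By the extended Euclidean algorithm:
751 = 5×130 + 101
130 = 1×101 + 29
101 = 3×29 + 14
29 = 2×14 + 1
14 = 14×1 + 0
gcd(130, 751) = 1, so the inverse exists.
Back-substitute for 1:
1 = 1×29 − 2×14
  = −2×101 + 7×29
  = 7×130 − 9×101
  = −9×751 + 52×130
So 130⁻¹ ≡ 52 (mod 751).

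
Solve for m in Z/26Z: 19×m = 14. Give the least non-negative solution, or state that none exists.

gcd(19, 26) = 1, so a unique solution mod 26 exists.
19⁻¹ ≡ 11 (mod 26).
m ≡ 11×14 ≡ 24 (mod 26).

24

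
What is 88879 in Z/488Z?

63

88879 = 182×488 + 63, so 88879 ≡ 63 (mod 488).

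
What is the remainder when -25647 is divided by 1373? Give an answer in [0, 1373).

440

-25647 = -19·1373 + 440, so -25647 ≡ 440 (mod 1373).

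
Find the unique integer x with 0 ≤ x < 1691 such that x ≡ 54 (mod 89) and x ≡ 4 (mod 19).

89⁻¹ mod 19: 89×3 ≡ 1 (mod 19), so 89⁻¹ ≡ 3.
x = 54 + 89×((4 − 54)×3 mod 19) = 54 + 89×2 = 232.
Check: 232 mod 89 = 54, 232 mod 19 = 4. ✓

232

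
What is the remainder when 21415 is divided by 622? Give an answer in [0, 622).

21415 = 34·622 + 267, so 21415 ≡ 267 (mod 622).

267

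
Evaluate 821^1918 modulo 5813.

5756

1918 in binary is 11101111110, i.e. 1918 = 1024 + 512 + 256 + 64 + 32 + 16 + 8 + 4 + 2.
821^1 ≡ 821 (mod 5813)
821^2 ≡ 821^2 = 674041 ≡ 5546 (mod 5813)
821^4 ≡ 5546^2 = 30758116 ≡ 1533 (mod 5813)
821^8 ≡ 1533^2 = 2350089 ≡ 1637 (mod 5813)
821^16 ≡ 1637^2 = 2679769 ≡ 5789 (mod 5813)
821^32 ≡ 5789^2 = 33512521 ≡ 576 (mod 5813)
821^64 ≡ 576^2 = 331776 ≡ 435 (mod 5813)
821^128 ≡ 435^2 = 189225 ≡ 3209 (mod 5813)
821^256 ≡ 3209^2 = 10297681 ≡ 2858 (mod 5813)
821^512 ≡ 2858^2 = 8168164 ≡ 899 (mod 5813)
821^1024 ≡ 899^2 = 808201 ≡ 194 (mod 5813)
821^1918 = 821^1024 · 821^512 · 821^256 · 821^64 · 821^32 · 821^16 · 821^8 · 821^4 · 821^2 ≡ 194 · 899 · 2858 · 435 · 576 · 5789 · 1637 · 1533 · 5546 (mod 5813).
Accumulate the product:
194 · 899 = 174406 ≡ 16
16 · 2858 = 45728 ≡ 5037
5037 · 435 = 2191095 ≡ 5407
5407 · 576 = 3114432 ≡ 4477
4477 · 5789 = 25917353 ≡ 2999
2999 · 1637 = 4909363 ≡ 3191
3191 · 1533 = 4891803 ≡ 3070
3070 · 5546 = 17026220 ≡ 5756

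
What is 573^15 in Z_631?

30

Compute successive squares:
15 in binary is 1111, i.e. 15 = 8 + 4 + 2 + 1.
573^1 ≡ 573 (mod 631)
573^2 ≡ 573^2 = 328329 ≡ 209 (mod 631)
573^4 ≡ 209^2 = 43681 ≡ 142 (mod 631)
573^8 ≡ 142^2 = 20164 ≡ 603 (mod 631)
573^15 = 573^8 × 573^4 × 573^2 × 573^1 ≡ 603 × 142 × 209 × 573 (mod 631).
Accumulate the product:
603 × 142 = 85626 ≡ 441
441 × 209 = 92169 ≡ 43
43 × 573 = 24639 ≡ 30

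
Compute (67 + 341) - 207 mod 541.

67 + 341 = 408
408 - 207 = 201

201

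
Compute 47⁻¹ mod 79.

Run the extended Euclidean algorithm:
79 = 1*47 + 32
47 = 1*32 + 15
32 = 2*15 + 2
15 = 7*2 + 1
2 = 2*1 + 0
gcd(47, 79) = 1, so the inverse exists.
Back-substitute for 1:
1 = 1*15 − 7*2
  = −7*32 + 15*15
  = 15*47 − 22*32
  = −22*79 + 37*47
So 47⁻¹ ≡ 37 (mod 79).

37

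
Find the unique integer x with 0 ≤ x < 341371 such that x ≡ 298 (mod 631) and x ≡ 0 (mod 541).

631⁻¹ mod 541: 631*535 ≡ 1 (mod 541), so 631⁻¹ ≡ 535.
x = 298 + 631*((0 − 298)*535 mod 541) = 298 + 631*165 = 104413.
Check: 104413 mod 631 = 298, 104413 mod 541 = 0. ✓

104413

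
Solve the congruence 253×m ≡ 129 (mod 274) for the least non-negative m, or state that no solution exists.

33

gcd(253, 274) = 1, so a unique solution mod 274 exists.
253⁻¹ ≡ 13 (mod 274).
m ≡ 13×129 ≡ 33 (mod 274).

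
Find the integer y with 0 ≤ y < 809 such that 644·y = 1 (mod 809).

Run the extended Euclidean algorithm:
809 = 1·644 + 165
644 = 3·165 + 149
165 = 1·149 + 16
149 = 9·16 + 5
16 = 3·5 + 1
5 = 5·1 + 0
gcd(644, 809) = 1, so the inverse exists.
Bézout: 1 = 121·809 − 152·644.
So 644⁻¹ ≡ −152 ≡ 657 (mod 809).

657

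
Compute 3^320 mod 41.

Using repeated squaring:
320 in binary is 101000000, i.e. 320 = 256 + 64.
3^1 ≡ 3 (mod 41)
3^2 ≡ 3^2 = 9 (mod 41)
3^4 ≡ 9^2 = 81 ≡ 40 (mod 41)
3^8 ≡ 40^2 = 1600 ≡ 1 (mod 41)
3^16 ≡ 1^2 = 1 (mod 41)
3^32 ≡ 1^2 = 1 (mod 41)
3^64 ≡ 1^2 = 1 (mod 41)
3^128 ≡ 1^2 = 1 (mod 41)
3^256 ≡ 1^2 = 1 (mod 41)
3^320 = 3^256 * 3^64 ≡ 1 * 1 (mod 41).
1 * 1 = 1 ≡ 1 (mod 41).

1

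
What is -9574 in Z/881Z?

-9574 = -11*881 + 117, so -9574 ≡ 117 (mod 881).

117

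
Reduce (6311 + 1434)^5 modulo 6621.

6311 + 1434 = 7745 ≡ 1124 (mod 6621)
(1124)^5 ≡ 3854 (mod 6621)

3854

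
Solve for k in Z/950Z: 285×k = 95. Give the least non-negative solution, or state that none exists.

7

gcd(285, 950) = 95, and 95 | 95, so solutions exist.
Divide through by 95: 3×k ≡ 1 mod 10.
3⁻¹ ≡ 7 (mod 10).
k ≡ 7×1 ≡ 7 (mod 10).
The smallest non-negative solution is k = 7.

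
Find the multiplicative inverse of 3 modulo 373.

249

By the extended Euclidean algorithm:
373 = 124×3 + 1
3 = 3×1 + 0
gcd(3, 373) = 1, so the inverse exists.
Back-substitute for 1:
1 = 1×373 − 124×3
So 3⁻¹ ≡ −124 ≡ 249 (mod 373).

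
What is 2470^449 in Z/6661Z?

5241

449 in binary is 111000001, i.e. 449 = 256 + 128 + 64 + 1.
2470^1 ≡ 2470 (mod 6661)
2470^2 ≡ 2470^2 = 6100900 ≡ 6085 (mod 6661)
2470^4 ≡ 6085^2 = 37027225 ≡ 5387 (mod 6661)
2470^8 ≡ 5387^2 = 29019769 ≡ 4453 (mod 6661)
2470^16 ≡ 4453^2 = 19829209 ≡ 6073 (mod 6661)
2470^32 ≡ 6073^2 = 36881329 ≡ 6033 (mod 6661)
2470^64 ≡ 6033^2 = 36397089 ≡ 1385 (mod 6661)
2470^128 ≡ 1385^2 = 1918225 ≡ 6518 (mod 6661)
2470^256 ≡ 6518^2 = 42484324 ≡ 466 (mod 6661)
2470^449 = 2470^256 * 2470^128 * 2470^64 * 2470^1 ≡ 466 * 6518 * 1385 * 2470 (mod 6661).
Accumulate the product:
466 * 6518 = 3037388 ≡ 6633
6633 * 1385 = 9186705 ≡ 1186
1186 * 2470 = 2929420 ≡ 5241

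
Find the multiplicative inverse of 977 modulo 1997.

By the extended Euclidean algorithm:
1997 = 2×977 + 43
977 = 22×43 + 31
43 = 1×31 + 12
31 = 2×12 + 7
12 = 1×7 + 5
7 = 1×5 + 2
5 = 2×2 + 1
2 = 2×1 + 0
gcd(977, 1997) = 1, so the inverse exists.
Back-substitute for 1:
1 = 1×5 − 2×2
  = −2×7 + 3×5
  = 3×12 − 5×7
  = −5×31 + 13×12
  = 13×43 − 18×31
  = −18×977 + 409×43
  = 409×1997 − 836×977
So 977⁻¹ ≡ −836 ≡ 1161 (mod 1997).

1161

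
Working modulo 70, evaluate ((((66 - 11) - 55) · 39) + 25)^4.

25

66 - 11 = 55
55 - 55 = 0
0 · 39 = 0
0 + 25 = 25
(25)^4 ≡ 25 (mod 70)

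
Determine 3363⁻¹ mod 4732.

159

By the extended Euclidean algorithm:
4732 = 1·3363 + 1369
3363 = 2·1369 + 625
1369 = 2·625 + 119
625 = 5·119 + 30
119 = 3·30 + 29
30 = 1·29 + 1
29 = 29·1 + 0
gcd(3363, 4732) = 1, so the inverse exists.
Bézout: 1 = −113·4732 + 159·3363.
So 3363⁻¹ ≡ 159 (mod 4732).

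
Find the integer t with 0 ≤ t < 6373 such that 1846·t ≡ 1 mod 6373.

4816

6373 = 3×1846 + 835
1846 = 2×835 + 176
835 = 4×176 + 131
176 = 1×131 + 45
131 = 2×45 + 41
45 = 1×41 + 4
41 = 10×4 + 1
4 = 4×1 + 0
gcd(1846, 6373) = 1, so the inverse exists.
Back-substitute for 1:
1 = 1×41 − 10×4
  = −10×45 + 11×41
  = 11×131 − 32×45
  = −32×176 + 43×131
  = 43×835 − 204×176
  = −204×1846 + 451×835
  = 451×6373 − 1557×1846
So 1846⁻¹ ≡ −1557 ≡ 4816 (mod 6373).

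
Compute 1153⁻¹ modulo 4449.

2593

4449 = 3*1153 + 990
1153 = 1*990 + 163
990 = 6*163 + 12
163 = 13*12 + 7
12 = 1*7 + 5
7 = 1*5 + 2
5 = 2*2 + 1
2 = 2*1 + 0
gcd(1153, 4449) = 1, so the inverse exists.
Bézout: 1 = 481*4449 − 1856*1153.
So 1153⁻¹ ≡ −1856 ≡ 2593 (mod 4449).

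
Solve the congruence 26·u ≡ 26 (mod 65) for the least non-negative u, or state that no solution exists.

gcd(26, 65) = 13, and 13 | 26, so solutions exist.
Divide through by 13: 2·u ≡ 2 (mod 5).
2⁻¹ ≡ 3 (mod 5).
u ≡ 3·2 ≡ 1 (mod 5).
The smallest non-negative solution is u = 1.

1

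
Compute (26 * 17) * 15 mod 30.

26 * 17 = 442 ≡ 22 (mod 30)
22 * 15 = 330 ≡ 0 (mod 30)

0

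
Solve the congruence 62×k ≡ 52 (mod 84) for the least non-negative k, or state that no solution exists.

gcd(62, 84) = 2, and 2 | 52, so solutions exist.
Divide through by 2: 31×k ≡ 26 mod 42.
31⁻¹ ≡ 19 (mod 42).
k ≡ 19×26 ≡ 32 (mod 42).
The smallest non-negative solution is k = 32.

32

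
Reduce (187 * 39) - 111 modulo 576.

187 * 39 = 7293 ≡ 381 (mod 576)
381 - 111 = 270

270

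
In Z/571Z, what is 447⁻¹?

198

Run the extended Euclidean algorithm:
571 = 1×447 + 124
447 = 3×124 + 75
124 = 1×75 + 49
75 = 1×49 + 26
49 = 1×26 + 23
26 = 1×23 + 3
23 = 7×3 + 2
3 = 1×2 + 1
2 = 2×1 + 0
gcd(447, 571) = 1, so the inverse exists.
Bézout: 1 = −155×571 + 198×447.
So 447⁻¹ ≡ 198 (mod 571).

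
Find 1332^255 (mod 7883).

5755

255 in binary is 11111111, i.e. 255 = 128 + 64 + 32 + 16 + 8 + 4 + 2 + 1.
1332^1 ≡ 1332 (mod 7883)
1332^2 ≡ 1332^2 = 1774224 ≡ 549 (mod 7883)
1332^4 ≡ 549^2 = 301401 ≡ 1847 (mod 7883)
1332^8 ≡ 1847^2 = 3411409 ≡ 5953 (mod 7883)
1332^16 ≡ 5953^2 = 35438209 ≡ 4124 (mod 7883)
1332^32 ≡ 4124^2 = 17007376 ≡ 3745 (mod 7883)
1332^64 ≡ 3745^2 = 14025025 ≡ 1168 (mod 7883)
1332^128 ≡ 1168^2 = 1364224 ≡ 465 (mod 7883)
1332^255 = 1332^128 · 1332^64 · 1332^32 · 1332^16 · 1332^8 · 1332^4 · 1332^2 · 1332^1 ≡ 465 · 1168 · 3745 · 4124 · 5953 · 1847 · 549 · 1332 (mod 7883).
Accumulate the product:
465 · 1168 = 543120 ≡ 7076
7076 · 3745 = 26499620 ≡ 4857
4857 · 4124 = 20030268 ≡ 7448
7448 · 5953 = 44337944 ≡ 3952
3952 · 1847 = 7299344 ≡ 7569
7569 · 549 = 4155381 ≡ 1040
1040 · 1332 = 1385280 ≡ 5755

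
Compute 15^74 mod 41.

By square-and-multiply:
74 in binary is 1001010, i.e. 74 = 64 + 8 + 2.
15^1 ≡ 15 (mod 41)
15^2 ≡ 15^2 = 225 ≡ 20 (mod 41)
15^4 ≡ 20^2 = 400 ≡ 31 (mod 41)
15^8 ≡ 31^2 = 961 ≡ 18 (mod 41)
15^16 ≡ 18^2 = 324 ≡ 37 (mod 41)
15^32 ≡ 37^2 = 1369 ≡ 16 (mod 41)
15^64 ≡ 16^2 = 256 ≡ 10 (mod 41)
15^74 = 15^64 × 15^8 × 15^2 ≡ 10 × 18 × 20 (mod 41).
Accumulate the product:
10 × 18 = 180 ≡ 16
16 × 20 = 320 ≡ 33

33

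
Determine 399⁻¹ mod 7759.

By the extended Euclidean algorithm:
7759 = 19*399 + 178
399 = 2*178 + 43
178 = 4*43 + 6
43 = 7*6 + 1
6 = 6*1 + 0
gcd(399, 7759) = 1, so the inverse exists.
Back-substitute for 1:
1 = 1*43 − 7*6
  = −7*178 + 29*43
  = 29*399 − 65*178
  = −65*7759 + 1264*399
So 399⁻¹ ≡ 1264 (mod 7759).

1264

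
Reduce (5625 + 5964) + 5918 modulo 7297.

5625 + 5964 = 11589 ≡ 4292 (mod 7297)
4292 + 5918 = 10210 ≡ 2913 (mod 7297)

2913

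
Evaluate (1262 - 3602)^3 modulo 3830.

980

1262 - 3602 = -2340 ≡ 1490 (mod 3830)
(1490)^3 ≡ 980 (mod 3830)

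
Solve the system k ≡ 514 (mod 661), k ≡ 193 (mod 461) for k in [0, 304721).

92393

661⁻¹ mod 461: 661*136 ≡ 1 (mod 461), so 661⁻¹ ≡ 136.
k = 514 + 661*((193 − 514)*136 mod 461) = 514 + 661*139 = 92393.
Check: 92393 mod 661 = 514, 92393 mod 461 = 193. ✓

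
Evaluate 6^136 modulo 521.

285

136 in binary is 10001000, i.e. 136 = 128 + 8.
6^1 ≡ 6 (mod 521)
6^2 ≡ 6^2 = 36 (mod 521)
6^4 ≡ 36^2 = 1296 ≡ 254 (mod 521)
6^8 ≡ 254^2 = 64516 ≡ 433 (mod 521)
6^16 ≡ 433^2 = 187489 ≡ 450 (mod 521)
6^32 ≡ 450^2 = 202500 ≡ 352 (mod 521)
6^64 ≡ 352^2 = 123904 ≡ 427 (mod 521)
6^128 ≡ 427^2 = 182329 ≡ 500 (mod 521)
6^136 = 6^128 · 6^8 ≡ 500 · 433 (mod 521).
500 · 433 = 216500 ≡ 285 (mod 521).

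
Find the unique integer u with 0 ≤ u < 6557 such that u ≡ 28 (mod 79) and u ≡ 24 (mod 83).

107

79⁻¹ mod 83: 79×62 ≡ 1 (mod 83), so 79⁻¹ ≡ 62.
u = 28 + 79×((24 − 28)×62 mod 83) = 28 + 79×1 = 107.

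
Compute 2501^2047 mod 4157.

4000

Compute successive squares:
2047 in binary is 11111111111, i.e. 2047 = 1024 + 512 + 256 + 128 + 64 + 32 + 16 + 8 + 4 + 2 + 1.
2501^1 ≡ 2501 (mod 4157)
2501^2 ≡ 2501^2 = 6255001 ≡ 2873 (mod 4157)
2501^4 ≡ 2873^2 = 8254129 ≡ 2484 (mod 4157)
2501^8 ≡ 2484^2 = 6170256 ≡ 1268 (mod 4157)
2501^16 ≡ 1268^2 = 1607824 ≡ 3222 (mod 4157)
2501^32 ≡ 3222^2 = 10381284 ≡ 1255 (mod 4157)
2501^64 ≡ 1255^2 = 1575025 ≡ 3679 (mod 4157)
2501^128 ≡ 3679^2 = 13535041 ≡ 4006 (mod 4157)
2501^256 ≡ 4006^2 = 16048036 ≡ 2016 (mod 4157)
2501^512 ≡ 2016^2 = 4064256 ≡ 2867 (mod 4157)
2501^1024 ≡ 2867^2 = 8219689 ≡ 1300 (mod 4157)
2501^2047 = 2501^1024 × 2501^512 × 2501^256 × 2501^128 × 2501^64 × 2501^32 × 2501^16 × 2501^8 × 2501^4 × 2501^2 × 2501^1 ≡ 1300 × 2867 × 2016 × 4006 × 3679 × 1255 × 3222 × 1268 × 2484 × 2873 × 2501 (mod 4157).
Accumulate the product:
1300 × 2867 = 3727100 ≡ 2428
2428 × 2016 = 4894848 ≡ 2059
2059 × 4006 = 8248354 ≡ 866
866 × 3679 = 3186014 ≡ 1752
1752 × 1255 = 2198760 ≡ 3864
3864 × 3222 = 12449808 ≡ 3750
3750 × 1268 = 4755000 ≡ 3549
3549 × 2484 = 8815716 ≡ 2876
2876 × 2873 = 8262748 ≡ 2789
2789 × 2501 = 6975289 ≡ 4000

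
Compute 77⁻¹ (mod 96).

By the extended Euclidean algorithm:
96 = 1×77 + 19
77 = 4×19 + 1
19 = 19×1 + 0
gcd(77, 96) = 1, so the inverse exists.
Back-substitute for 1:
1 = 1×77 − 4×19
  = −4×96 + 5×77
So 77⁻¹ ≡ 5 (mod 96).

5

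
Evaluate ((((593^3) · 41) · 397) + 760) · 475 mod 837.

479

(593)^3 ≡ 188 (mod 837)
188 · 41 = 7708 ≡ 175 (mod 837)
175 · 397 = 69475 ≡ 4 (mod 837)
4 + 760 = 764
764 · 475 = 362900 ≡ 479 (mod 837)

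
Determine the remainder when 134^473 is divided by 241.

83

473 in binary is 111011001, i.e. 473 = 256 + 128 + 64 + 16 + 8 + 1.
134^1 ≡ 134 (mod 241)
134^2 ≡ 134^2 = 17956 ≡ 122 (mod 241)
134^4 ≡ 122^2 = 14884 ≡ 183 (mod 241)
134^8 ≡ 183^2 = 33489 ≡ 231 (mod 241)
134^16 ≡ 231^2 = 53361 ≡ 100 (mod 241)
134^32 ≡ 100^2 = 10000 ≡ 119 (mod 241)
134^64 ≡ 119^2 = 14161 ≡ 183 (mod 241)
134^128 ≡ 183^2 = 33489 ≡ 231 (mod 241)
134^256 ≡ 231^2 = 53361 ≡ 100 (mod 241)
134^473 = 134^256 * 134^128 * 134^64 * 134^16 * 134^8 * 134^1 ≡ 100 * 231 * 183 * 100 * 231 * 134 (mod 241).
Accumulate the product:
100 * 231 = 23100 ≡ 205
205 * 183 = 37515 ≡ 160
160 * 100 = 16000 ≡ 94
94 * 231 = 21714 ≡ 24
24 * 134 = 3216 ≡ 83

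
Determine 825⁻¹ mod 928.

9

Run the extended Euclidean algorithm:
928 = 1*825 + 103
825 = 8*103 + 1
103 = 103*1 + 0
gcd(825, 928) = 1, so the inverse exists.
Bézout: 1 = −8*928 + 9*825.
So 825⁻¹ ≡ 9 (mod 928).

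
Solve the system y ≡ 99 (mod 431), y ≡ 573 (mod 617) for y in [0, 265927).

127675

431⁻¹ mod 617: 431*136 ≡ 1 (mod 617), so 431⁻¹ ≡ 136.
y = 99 + 431*((573 − 99)*136 mod 617) = 99 + 431*296 = 127675.
Check: 127675 mod 431 = 99, 127675 mod 617 = 573. ✓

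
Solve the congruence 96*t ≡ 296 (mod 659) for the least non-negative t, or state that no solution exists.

gcd(96, 659) = 1, so a unique solution mod 659 exists.
96⁻¹ ≡ 254 (mod 659).
t ≡ 254*296 ≡ 58 (mod 659).

58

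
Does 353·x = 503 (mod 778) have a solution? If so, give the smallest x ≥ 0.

321

gcd(353, 778) = 1, so a unique solution mod 778 exists.
353⁻¹ ≡ 443 (mod 778).
x ≡ 443·503 ≡ 321 (mod 778).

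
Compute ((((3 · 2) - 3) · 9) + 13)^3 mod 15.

10

3 · 2 = 6
6 - 3 = 3
3 · 9 = 27 ≡ 12 (mod 15)
12 + 13 = 25 ≡ 10 (mod 15)
(10)^3 ≡ 10 (mod 15)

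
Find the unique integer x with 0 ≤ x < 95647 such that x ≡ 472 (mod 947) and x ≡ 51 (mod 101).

62974

947⁻¹ mod 101: 947×8 ≡ 1 (mod 101), so 947⁻¹ ≡ 8.
x = 472 + 947×((51 − 472)×8 mod 101) = 472 + 947×66 = 62974.
Check: 62974 mod 947 = 472, 62974 mod 101 = 51. ✓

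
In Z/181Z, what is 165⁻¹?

181 = 1*165 + 16
165 = 10*16 + 5
16 = 3*5 + 1
5 = 5*1 + 0
gcd(165, 181) = 1, so the inverse exists.
Bézout: 1 = 31*181 − 34*165.
So 165⁻¹ ≡ −34 ≡ 147 (mod 181).

147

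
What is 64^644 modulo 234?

Compute successive squares:
644 in binary is 1010000100, i.e. 644 = 512 + 128 + 4.
64^1 ≡ 64 (mod 234)
64^2 ≡ 64^2 = 4096 ≡ 118 (mod 234)
64^4 ≡ 118^2 = 13924 ≡ 118 (mod 234)
64^8 ≡ 118^2 = 13924 ≡ 118 (mod 234)
64^16 ≡ 118^2 = 13924 ≡ 118 (mod 234)
64^32 ≡ 118^2 = 13924 ≡ 118 (mod 234)
64^64 ≡ 118^2 = 13924 ≡ 118 (mod 234)
64^128 ≡ 118^2 = 13924 ≡ 118 (mod 234)
64^256 ≡ 118^2 = 13924 ≡ 118 (mod 234)
64^512 ≡ 118^2 = 13924 ≡ 118 (mod 234)
64^644 = 64^512 * 64^128 * 64^4 ≡ 118 * 118 * 118 (mod 234).
Accumulate the product:
118 * 118 = 13924 ≡ 118
118 * 118 = 13924 ≡ 118

118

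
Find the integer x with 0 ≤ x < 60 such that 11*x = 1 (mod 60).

Run the extended Euclidean algorithm:
60 = 5·11 + 5
11 = 2·5 + 1
5 = 5·1 + 0
gcd(11, 60) = 1, so the inverse exists.
Back-substitute for 1:
1 = 1·11 − 2·5
  = −2·60 + 11·11
So 11⁻¹ ≡ 11 (mod 60).

11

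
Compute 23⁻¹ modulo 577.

By the extended Euclidean algorithm:
577 = 25*23 + 2
23 = 11*2 + 1
2 = 2*1 + 0
gcd(23, 577) = 1, so the inverse exists.
Bézout: 1 = −11*577 + 276*23.
So 23⁻¹ ≡ 276 (mod 577).

276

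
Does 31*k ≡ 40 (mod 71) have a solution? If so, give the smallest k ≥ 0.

70

gcd(31, 71) = 1, so a unique solution mod 71 exists.
31⁻¹ ≡ 55 (mod 71).
k ≡ 55*40 ≡ 70 (mod 71).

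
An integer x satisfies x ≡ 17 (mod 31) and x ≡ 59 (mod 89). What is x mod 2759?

31⁻¹ mod 89: 31·23 ≡ 1 (mod 89), so 31⁻¹ ≡ 23.
x = 17 + 31·((59 − 17)·23 mod 89) = 17 + 31·76 = 2373.
Check: 2373 mod 31 = 17, 2373 mod 89 = 59. ✓

2373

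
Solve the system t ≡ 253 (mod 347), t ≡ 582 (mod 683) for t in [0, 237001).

64101

347⁻¹ mod 683: 347*559 ≡ 1 (mod 683), so 347⁻¹ ≡ 559.
t = 253 + 347*((582 − 253)*559 mod 683) = 253 + 347*184 = 64101.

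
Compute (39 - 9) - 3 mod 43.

27

39 - 9 = 30
30 - 3 = 27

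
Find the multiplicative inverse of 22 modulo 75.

58

By the extended Euclidean algorithm:
75 = 3×22 + 9
22 = 2×9 + 4
9 = 2×4 + 1
4 = 4×1 + 0
gcd(22, 75) = 1, so the inverse exists.
Bézout: 1 = 5×75 − 17×22.
So 22⁻¹ ≡ −17 ≡ 58 (mod 75).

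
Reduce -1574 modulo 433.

-1574 = -4×433 + 158, so -1574 ≡ 158 (mod 433).

158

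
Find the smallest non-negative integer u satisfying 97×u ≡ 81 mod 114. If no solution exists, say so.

gcd(97, 114) = 1, so a unique solution mod 114 exists.
97⁻¹ ≡ 67 (mod 114).
u ≡ 67×81 ≡ 69 (mod 114).

69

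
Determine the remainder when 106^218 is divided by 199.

92

106^1 ≡ 106 (mod 199)
106^2 ≡ 106^2 = 11236 ≡ 92 (mod 199)
106^4 ≡ 92^2 = 8464 ≡ 106 (mod 199)
106^8 ≡ 106^2 = 11236 ≡ 92 (mod 199)
106^16 ≡ 92^2 = 8464 ≡ 106 (mod 199)
106^32 ≡ 106^2 = 11236 ≡ 92 (mod 199)
106^64 ≡ 92^2 = 8464 ≡ 106 (mod 199)
106^128 ≡ 106^2 = 11236 ≡ 92 (mod 199)
106^218 = 106^128 · 106^64 · 106^16 · 106^8 · 106^2 ≡ 92 · 106 · 106 · 92 · 92 (mod 199).
Accumulate the product:
92 · 106 = 9752 ≡ 1
1 · 106 = 106
106 · 92 = 9752 ≡ 1
1 · 92 = 92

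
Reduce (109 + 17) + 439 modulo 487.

78

109 + 17 = 126
126 + 439 = 565 ≡ 78 (mod 487)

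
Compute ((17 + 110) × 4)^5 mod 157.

40

17 + 110 = 127
127 × 4 = 508 ≡ 37 (mod 157)
(37)^5 ≡ 40 (mod 157)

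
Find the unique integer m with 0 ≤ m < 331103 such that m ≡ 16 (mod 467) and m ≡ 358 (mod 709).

467⁻¹ mod 709: 467*542 ≡ 1 (mod 709), so 467⁻¹ ≡ 542.
m = 16 + 467*((358 − 16)*542 mod 709) = 16 + 467*315 = 147121.

147121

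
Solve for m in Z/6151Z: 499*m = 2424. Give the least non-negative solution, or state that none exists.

gcd(499, 6151) = 1, so a unique solution mod 6151 exists.
499⁻¹ ≡ 1849 (mod 6151).
m ≡ 1849*2424 ≡ 4048 (mod 6151).

4048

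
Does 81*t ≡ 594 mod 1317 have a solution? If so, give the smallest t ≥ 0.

gcd(81, 1317) = 3, and 3 | 594, so solutions exist.
Divide through by 3: 27*t ≡ 198 (mod 439).
27⁻¹ ≡ 374 (mod 439).
t ≡ 374*198 ≡ 300 (mod 439).
The smallest non-negative solution is t = 300.

300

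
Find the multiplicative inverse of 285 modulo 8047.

Run the extended Euclidean algorithm:
8047 = 28·285 + 67
285 = 4·67 + 17
67 = 3·17 + 16
17 = 1·16 + 1
16 = 16·1 + 0
gcd(285, 8047) = 1, so the inverse exists.
Back-substitute for 1:
1 = 1·17 − 1·16
  = −1·67 + 4·17
  = 4·285 − 17·67
  = −17·8047 + 480·285
So 285⁻¹ ≡ 480 (mod 8047).

480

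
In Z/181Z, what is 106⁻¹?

By the extended Euclidean algorithm:
181 = 1*106 + 75
106 = 1*75 + 31
75 = 2*31 + 13
31 = 2*13 + 5
13 = 2*5 + 3
5 = 1*3 + 2
3 = 1*2 + 1
2 = 2*1 + 0
gcd(106, 181) = 1, so the inverse exists.
Bézout: 1 = 41*181 − 70*106.
So 106⁻¹ ≡ −70 ≡ 111 (mod 181).

111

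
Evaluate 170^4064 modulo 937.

553

170^1 ≡ 170 (mod 937)
170^2 ≡ 170^2 = 28900 ≡ 790 (mod 937)
170^4 ≡ 790^2 = 624100 ≡ 58 (mod 937)
170^8 ≡ 58^2 = 3364 ≡ 553 (mod 937)
170^16 ≡ 553^2 = 305809 ≡ 347 (mod 937)
170^32 ≡ 347^2 = 120409 ≡ 473 (mod 937)
170^64 ≡ 473^2 = 223729 ≡ 723 (mod 937)
170^128 ≡ 723^2 = 522729 ≡ 820 (mod 937)
170^256 ≡ 820^2 = 672400 ≡ 571 (mod 937)
170^512 ≡ 571^2 = 326041 ≡ 902 (mod 937)
170^1024 ≡ 902^2 = 813604 ≡ 288 (mod 937)
170^2048 ≡ 288^2 = 82944 ≡ 488 (mod 937)
170^4064 = 170^2048 * 170^1024 * 170^512 * 170^256 * 170^128 * 170^64 * 170^32 ≡ 488 * 288 * 902 * 571 * 820 * 723 * 473 (mod 937).
Accumulate the product:
488 * 288 = 140544 ≡ 931
931 * 902 = 839762 ≡ 210
210 * 571 = 119910 ≡ 911
911 * 820 = 747020 ≡ 231
231 * 723 = 167013 ≡ 227
227 * 473 = 107371 ≡ 553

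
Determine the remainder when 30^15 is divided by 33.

Using repeated squaring:
15 in binary is 1111, i.e. 15 = 8 + 4 + 2 + 1.
30^1 ≡ 30 (mod 33)
30^2 ≡ 30^2 = 900 ≡ 9 (mod 33)
30^4 ≡ 9^2 = 81 ≡ 15 (mod 33)
30^8 ≡ 15^2 = 225 ≡ 27 (mod 33)
30^15 = 30^8 · 30^4 · 30^2 · 30^1 ≡ 27 · 15 · 9 · 30 (mod 33).
Accumulate the product:
27 · 15 = 405 ≡ 9
9 · 9 = 81 ≡ 15
15 · 30 = 450 ≡ 21

21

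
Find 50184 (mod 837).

801

50184 = 59*837 + 801, so 50184 ≡ 801 (mod 837).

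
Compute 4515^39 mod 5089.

By square-and-multiply:
4515^1 ≡ 4515 (mod 5089)
4515^2 ≡ 4515^2 = 20385225 ≡ 3780 (mod 5089)
4515^4 ≡ 3780^2 = 14288400 ≡ 3577 (mod 5089)
4515^8 ≡ 3577^2 = 12794929 ≡ 1183 (mod 5089)
4515^16 ≡ 1183^2 = 1399489 ≡ 14 (mod 5089)
4515^32 ≡ 14^2 = 196 (mod 5089)
4515^39 = 4515^32 × 4515^4 × 4515^2 × 4515^1 ≡ 196 × 3577 × 3780 × 4515 (mod 5089).
Accumulate the product:
196 × 3577 = 701092 ≡ 3899
3899 × 3780 = 14738220 ≡ 476
476 × 4515 = 2149140 ≡ 1582

1582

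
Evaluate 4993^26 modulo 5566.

By square-and-multiply:
26 in binary is 11010, i.e. 26 = 16 + 8 + 2.
4993^1 ≡ 4993 (mod 5566)
4993^2 ≡ 4993^2 = 24930049 ≡ 5501 (mod 5566)
4993^4 ≡ 5501^2 = 30261001 ≡ 4225 (mod 5566)
4993^8 ≡ 4225^2 = 17850625 ≡ 463 (mod 5566)
4993^16 ≡ 463^2 = 214369 ≡ 2861 (mod 5566)
4993^26 = 4993^16 * 4993^8 * 4993^2 ≡ 2861 * 463 * 5501 (mod 5566).
Accumulate the product:
2861 * 463 = 1324643 ≡ 5501
5501 * 5501 = 30261001 ≡ 4225

4225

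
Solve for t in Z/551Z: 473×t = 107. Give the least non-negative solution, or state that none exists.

260

gcd(473, 551) = 1, so a unique solution mod 551 exists.
473⁻¹ ≡ 332 (mod 551).
t ≡ 332×107 ≡ 260 (mod 551).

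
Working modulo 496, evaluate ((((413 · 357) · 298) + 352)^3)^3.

413 · 357 = 147441 ≡ 129 (mod 496)
129 · 298 = 38442 ≡ 250 (mod 496)
250 + 352 = 602 ≡ 106 (mod 496)
(106)^3 ≡ 120 (mod 496)
(120)^3 ≡ 432 (mod 496)

432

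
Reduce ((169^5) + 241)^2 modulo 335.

(169)^5 ≡ 39 (mod 335)
39 + 241 = 280
(280)^2 ≡ 10 (mod 335)

10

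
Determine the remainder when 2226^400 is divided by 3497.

1628

Using repeated squaring:
400 in binary is 110010000, i.e. 400 = 256 + 128 + 16.
2226^1 ≡ 2226 (mod 3497)
2226^2 ≡ 2226^2 = 4955076 ≡ 3324 (mod 3497)
2226^4 ≡ 3324^2 = 11048976 ≡ 1953 (mod 3497)
2226^8 ≡ 1953^2 = 3814209 ≡ 2479 (mod 3497)
2226^16 ≡ 2479^2 = 6145441 ≡ 1212 (mod 3497)
2226^32 ≡ 1212^2 = 1468944 ≡ 204 (mod 3497)
2226^64 ≡ 204^2 = 41616 ≡ 3149 (mod 3497)
2226^128 ≡ 3149^2 = 9916201 ≡ 2206 (mod 3497)
2226^256 ≡ 2206^2 = 4866436 ≡ 2109 (mod 3497)
2226^400 = 2226^256 × 2226^128 × 2226^16 ≡ 2109 × 2206 × 1212 (mod 3497).
Accumulate the product:
2109 × 2206 = 4652454 ≡ 1444
1444 × 1212 = 1750128 ≡ 1628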